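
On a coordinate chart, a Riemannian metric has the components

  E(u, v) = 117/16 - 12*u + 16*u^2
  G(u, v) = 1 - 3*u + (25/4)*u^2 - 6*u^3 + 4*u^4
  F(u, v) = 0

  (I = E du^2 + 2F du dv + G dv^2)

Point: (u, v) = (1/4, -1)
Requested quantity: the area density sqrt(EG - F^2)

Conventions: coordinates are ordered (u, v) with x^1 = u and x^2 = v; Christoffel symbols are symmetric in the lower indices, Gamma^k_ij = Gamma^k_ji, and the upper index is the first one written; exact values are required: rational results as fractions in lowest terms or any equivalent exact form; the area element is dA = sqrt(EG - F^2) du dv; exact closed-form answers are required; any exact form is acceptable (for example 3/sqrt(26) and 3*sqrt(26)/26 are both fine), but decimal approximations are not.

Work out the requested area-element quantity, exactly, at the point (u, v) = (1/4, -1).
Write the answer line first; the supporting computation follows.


Answer: sqrt(EG - F^2) = 3*sqrt(85)/16

E = 85/16, F = 0, G = 9/16; EG - F^2 = 765/256


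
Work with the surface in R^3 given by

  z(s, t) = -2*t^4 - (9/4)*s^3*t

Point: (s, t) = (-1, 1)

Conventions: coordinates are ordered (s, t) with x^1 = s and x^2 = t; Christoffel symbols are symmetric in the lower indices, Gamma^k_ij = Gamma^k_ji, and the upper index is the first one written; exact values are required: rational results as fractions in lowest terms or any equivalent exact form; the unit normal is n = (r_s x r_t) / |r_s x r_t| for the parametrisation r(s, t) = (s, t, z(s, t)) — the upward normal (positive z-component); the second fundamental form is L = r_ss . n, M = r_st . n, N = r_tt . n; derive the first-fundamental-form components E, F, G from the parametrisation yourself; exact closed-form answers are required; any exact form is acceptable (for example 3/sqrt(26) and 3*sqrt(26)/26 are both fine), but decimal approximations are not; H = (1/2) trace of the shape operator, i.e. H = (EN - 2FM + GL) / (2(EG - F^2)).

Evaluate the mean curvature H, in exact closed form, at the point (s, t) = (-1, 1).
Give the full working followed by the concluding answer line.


z_s = -27/4, z_t = -23/4, z_ss = 27/2, z_st = -27/4, z_tt = -24
E = 745/16, F = 621/16, G = 545/16; answer radicand W^2 = 637/8
unnormalised second-form numerators: l = 27/2, m = -27/4, n = -24; L = l/sqrt(637/8), and similarly M = m/sqrt(W^2), N = n/sqrt(W^2)
H = (E*n - 2*F*m + G*l) / (2*(EG - F^2)*sqrt(W^2)); E*n - 2*F*m + G*l = -2139/16, EG - F^2 = 637/8, so H = (-2139/2548)/sqrt(637/8)

Answer: H = -2139*sqrt(26)/115934


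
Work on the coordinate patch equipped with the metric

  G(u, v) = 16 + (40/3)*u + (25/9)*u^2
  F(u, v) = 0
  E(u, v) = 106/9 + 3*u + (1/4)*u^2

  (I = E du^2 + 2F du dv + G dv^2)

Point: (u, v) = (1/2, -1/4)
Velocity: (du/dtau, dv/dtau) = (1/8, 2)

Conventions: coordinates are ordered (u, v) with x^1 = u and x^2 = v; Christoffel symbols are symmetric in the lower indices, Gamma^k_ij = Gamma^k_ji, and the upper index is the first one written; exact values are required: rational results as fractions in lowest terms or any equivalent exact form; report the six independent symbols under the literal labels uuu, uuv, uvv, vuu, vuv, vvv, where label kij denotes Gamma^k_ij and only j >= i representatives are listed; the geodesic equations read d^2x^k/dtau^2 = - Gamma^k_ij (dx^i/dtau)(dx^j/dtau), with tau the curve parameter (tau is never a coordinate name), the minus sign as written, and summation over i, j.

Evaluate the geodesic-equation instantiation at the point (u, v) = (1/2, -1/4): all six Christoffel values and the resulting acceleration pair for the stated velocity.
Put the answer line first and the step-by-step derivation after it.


Answer: Gamma_uuu = 234/1921, Gamma_uuv = 0, Gamma_uvv = -1160/1921, Gamma_vuu = 0, Gamma_vuv = 10/29, Gamma_vvv = 0; accelerations (d^2u/dtau^2, d^2v/dtau^2) = (148363/61472, -5/29)

E = 1921/144, F = 0, G = 841/36 at the point
E_u = 13/4, E_v = 0, F_u = 0, F_v = 0, G_u = 145/9, G_v = 0
EG - F^2 = 1615561/5184;  g^inv = (5184/1615561) * [[841/36, 0], [0, 1921/144]]
first-kind symbols [ij,l] = (1/2)(d_i g_jl + d_j g_il - d_l g_ij): [uu,u] = E_u/2 = 13/8, [uu,v] = F_u - E_v/2 = 0, [uv,u] = E_v/2 = 0, [uv,v] = G_u/2 = 145/18, [vv,u] = F_v - G_u/2 = -145/18, [vv,v] = G_v/2 = 0
Gamma^u_ij = (G*[ij,u] - F*[ij,v])/(EG - F^2), Gamma^v_ij = (E*[ij,v] - F*[ij,u])/(EG - F^2)
Gamma_uuu = 234/1921, Gamma_uuv = 0, Gamma_uvv = -1160/1921, Gamma_vuu = 0, Gamma_vuv = 10/29, Gamma_vvv = 0
d^2u/dtau^2 = -(Gamma_uuu*(1/8)^2 + 2*Gamma_uuv*(1/8)*(2) + Gamma_uvv*(2)^2) = 148363/61472
d^2v/dtau^2 = -(Gamma_vuu*(1/8)^2 + 2*Gamma_vuv*(1/8)*(2) + Gamma_vvv*(2)^2) = -5/29


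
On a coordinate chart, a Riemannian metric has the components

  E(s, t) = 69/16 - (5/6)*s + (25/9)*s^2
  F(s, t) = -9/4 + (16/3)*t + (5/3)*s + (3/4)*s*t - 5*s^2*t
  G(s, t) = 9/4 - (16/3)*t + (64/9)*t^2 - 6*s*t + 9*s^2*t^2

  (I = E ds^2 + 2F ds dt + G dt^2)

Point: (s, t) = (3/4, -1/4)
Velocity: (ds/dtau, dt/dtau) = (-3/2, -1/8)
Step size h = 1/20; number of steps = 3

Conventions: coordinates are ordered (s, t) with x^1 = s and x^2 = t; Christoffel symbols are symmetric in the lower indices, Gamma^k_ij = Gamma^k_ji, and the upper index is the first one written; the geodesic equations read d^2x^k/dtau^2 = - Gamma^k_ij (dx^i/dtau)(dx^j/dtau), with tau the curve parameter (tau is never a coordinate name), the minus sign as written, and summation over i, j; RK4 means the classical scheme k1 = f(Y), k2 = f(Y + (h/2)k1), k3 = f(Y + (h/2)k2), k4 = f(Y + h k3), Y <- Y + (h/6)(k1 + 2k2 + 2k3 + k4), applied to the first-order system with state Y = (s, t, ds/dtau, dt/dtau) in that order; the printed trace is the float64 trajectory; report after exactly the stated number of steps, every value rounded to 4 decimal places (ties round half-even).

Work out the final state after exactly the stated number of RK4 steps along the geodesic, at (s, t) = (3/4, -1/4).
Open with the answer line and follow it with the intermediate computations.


Answer: s = 0.5063, t = -0.2934, ds/dtau = -1.7815, dt/dtau = -0.4837

f(Y) = (ds/dtau, dt/dtau, -Gamma^s_ij Y'^i Y'^j, -Gamma^t_ij Y'^i Y'^j) with the Gammas evaluated at the stage position; h = 0.050000; intermediate values shown to 6 dp
step 0: s = 0.7500, t = -0.2500, ds/dtau = -1.5000, dt/dtau = -0.1250
step 1:
  k1: at (s, t) = (0.750000, -0.250000), (ds/dtau, dt/dtau) = (-1.500000, -0.125000); Gamma_sss = 0.588605, Gamma_sst = 0.081134, Gamma_stt = -0.142385, Gamma_tss = 0.803866, Gamma_tst = 0.240539, Gamma_ttt = -1.501542; k1 = (-1.500000, -0.125000, -1.352563, -1.875438)
  k2: at (s, t) = (0.712500, -0.253125), (ds/dtau, dt/dtau) = (-1.533814, -0.171886); Gamma_sss = 0.608323, Gamma_sst = 0.092048, Gamma_stt = -0.126358, Gamma_tss = 0.817489, Gamma_tst = 0.247789, Gamma_ttt = -1.473428; k2 = (-1.533814, -0.171886, -1.475933, -2.010335)
  k3: at (s, t) = (0.711655, -0.254297), (ds/dtau, dt/dtau) = (-1.536898, -0.175258); Gamma_sss = 0.609077, Gamma_sst = 0.092744, Gamma_stt = -0.127814, Gamma_tss = 0.817043, Gamma_tst = 0.248664, Gamma_ttt = -1.471249; k3 = (-1.536898, -0.175258, -1.484710, -2.018668)
  k4: at (s, t) = (0.673155, -0.258763), (ds/dtau, dt/dtau) = (-1.574236, -0.225933); Gamma_sss = 0.630551, Gamma_sst = 0.105638, Gamma_stt = -0.112943, Gamma_tss = 0.831183, Gamma_tst = 0.257866, Gamma_ttt = -1.440402; k4 = (-1.574236, -0.225933, -1.632021, -2.169757)
  Y <- Y + (h/6)(k1 + 2k2 + 2k3 + k4): s = 0.6732, t = -0.2587, ds/dtau = -1.5742, dt/dtau = -0.2259
step 2:
  k1: at (s, t) = (0.673203, -0.258710), (ds/dtau, dt/dtau) = (-1.574216, -0.225860); Gamma_sss = 0.630509, Gamma_sst = 0.105600, Gamma_stt = -0.112880, Gamma_tss = 0.831197, Gamma_tst = 0.257823, Gamma_ttt = -1.440499; k1 = (-1.574216, -0.225860, -1.631832, -2.169691)
  k2: at (s, t) = (0.633847, -0.264357), (ds/dtau, dt/dtau) = (-1.615011, -0.280102); Gamma_sss = 0.653766, Gamma_sst = 0.120701, Gamma_stt = -0.099144, Gamma_tss = 0.846009, Gamma_tst = 0.269080, Gamma_ttt = -1.407571; k2 = (-1.615011, -0.280102, -1.806616, -2.339625)
  k3: at (s, t) = (0.632828, -0.265713), (ds/dtau, dt/dtau) = (-1.619381, -0.284351); Gamma_sss = 0.654807, Gamma_sst = 0.121730, Gamma_stt = -0.101026, Gamma_tss = 0.845586, Gamma_tst = 0.270194, Gamma_ttt = -1.405460; k3 = (-1.619381, -0.284351, -1.821100, -2.352654)
  k4: at (s, t) = (0.592234, -0.272928), (ds/dtau, dt/dtau) = (-1.665271, -0.343493); Gamma_sss = 0.680504, Gamma_sst = 0.140025, Gamma_stt = -0.089361, Gamma_tss = 0.861190, Gamma_tst = 0.284258, Gamma_ttt = -1.370651; k4 = (-1.665271, -0.343493, -2.036771, -2.551665)
  Y <- Y + (h/6)(k1 + 2k2 + 2k3 + k4): s = 0.5923, t = -0.2729, ds/dtau = -1.6652, dt/dtau = -0.3434
step 3:
  k1: at (s, t) = (0.592301, -0.272862), (ds/dtau, dt/dtau) = (-1.665249, -0.343409); Gamma_sss = 0.680440, Gamma_sst = 0.139962, Gamma_stt = -0.089275, Gamma_tss = 0.861199, Gamma_tst = 0.284197, Gamma_ttt = -1.370753; k1 = (-1.665249, -0.343409, -2.036447, -2.551542)
  k2: at (s, t) = (0.550669, -0.281448), (ds/dtau, dt/dtau) = (-1.716160, -0.407198); Gamma_sss = 0.708568, Gamma_sst = 0.161873, Gamma_stt = -0.079764, Gamma_tss = 0.877767, Gamma_tst = 0.301312, Gamma_ttt = -1.334951; k2 = (-1.716160, -0.407198, -2.299892, -2.784981)
  k3: at (s, t) = (0.549397, -0.283042), (ds/dtau, dt/dtau) = (-1.722747, -0.413034); Gamma_sss = 0.710034, Gamma_sst = 0.163456, Gamma_stt = -0.082276, Gamma_tss = 0.877422, Gamma_tst = 0.302806, Gamma_ttt = -1.333042; k3 = (-1.722747, -0.413034, -2.325858, -2.807575)
  k4: at (s, t) = (0.506163, -0.293514), (ds/dtau, dt/dtau) = (-1.781542, -0.483788); Gamma_sss = 0.741535, Gamma_sst = 0.190750, Gamma_stt = -0.076473, Gamma_tss = 0.895185, Gamma_tst = 0.324280, Gamma_ttt = -1.296862; k4 = (-1.781542, -0.483788, -2.664466, -3.096677)
  Y <- Y + (h/6)(k1 + 2k2 + 2k3 + k4): s = 0.5063, t = -0.2934, ds/dtau = -1.7815, dt/dtau = -0.4837


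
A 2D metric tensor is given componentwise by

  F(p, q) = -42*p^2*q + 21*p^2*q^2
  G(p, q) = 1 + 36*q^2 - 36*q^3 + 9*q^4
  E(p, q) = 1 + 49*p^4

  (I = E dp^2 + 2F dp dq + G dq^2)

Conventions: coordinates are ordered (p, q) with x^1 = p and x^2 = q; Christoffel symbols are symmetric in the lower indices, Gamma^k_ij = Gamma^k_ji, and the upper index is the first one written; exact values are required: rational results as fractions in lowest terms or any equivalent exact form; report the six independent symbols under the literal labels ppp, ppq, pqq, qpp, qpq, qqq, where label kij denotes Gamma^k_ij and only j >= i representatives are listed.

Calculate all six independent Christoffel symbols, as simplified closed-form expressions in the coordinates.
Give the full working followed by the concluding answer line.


E = 1 + 49*p^4; F = -42*p^2*q + 21*p^2*q^2; G = 1 + 36*q^2 - 36*q^3 + 9*q^4
Gamma^k_ij = (1/2) g^{kl} (d_i g_jl + d_j g_il - d_l g_ij), with g^inv = (1/(EG-F^2)) [[G, -F], [-F, E]]
first partials: E_p = 196*p^3, E_q = 0, F_p = -84*p*q + 42*p*q^2, F_q = -42*p^2 + 42*p^2*q, G_p = 0, G_q = 72*q - 108*q^2 + 36*q^3
D = EG - F^2 = 1 + 36*q^2 - 36*q^3 + 9*q^4 + 49*p^4
expanded: Gamma^p_pp = (G E_p - 2F F_p + F E_q)/(2D), Gamma^p_pq = (G E_q - F G_p)/(2D), Gamma^p_qq = (2G F_q - G G_p - F G_q)/(2D), Gamma^q_pp = (2E F_p - E E_q - F E_p)/(2D), Gamma^q_pq = (E G_p - F E_q)/(2D), Gamma^q_qq = (E G_q - 2F F_q + F G_p)/(2D); substitute and cancel common factors

Answer: Gamma_ppp = 98*p^3/(49*p^4 + 9*q^4 - 36*q^3 + 36*q^2 + 1), Gamma_ppq = 0, Gamma_pqq = (42*p^2*q - 42*p^2)/(49*p^4 + 9*q^4 - 36*q^3 + 36*q^2 + 1), Gamma_qpp = (42*p*q^2 - 84*p*q)/(49*p^4 + 9*q^4 - 36*q^3 + 36*q^2 + 1), Gamma_qpq = 0, Gamma_qqq = (18*q^3 - 54*q^2 + 36*q)/(49*p^4 + 9*q^4 - 36*q^3 + 36*q^2 + 1)


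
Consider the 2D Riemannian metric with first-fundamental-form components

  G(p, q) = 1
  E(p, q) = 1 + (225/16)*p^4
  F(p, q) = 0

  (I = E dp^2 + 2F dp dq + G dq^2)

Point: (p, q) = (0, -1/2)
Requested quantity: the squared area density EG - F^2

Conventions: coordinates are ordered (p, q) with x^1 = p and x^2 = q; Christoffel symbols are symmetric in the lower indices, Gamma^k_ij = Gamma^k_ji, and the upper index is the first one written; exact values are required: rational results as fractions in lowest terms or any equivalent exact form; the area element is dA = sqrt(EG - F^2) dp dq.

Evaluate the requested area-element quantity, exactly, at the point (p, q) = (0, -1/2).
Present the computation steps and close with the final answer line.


E = 1, F = 0, G = 1; EG - F^2 = 1

Answer: EG - F^2 = 1


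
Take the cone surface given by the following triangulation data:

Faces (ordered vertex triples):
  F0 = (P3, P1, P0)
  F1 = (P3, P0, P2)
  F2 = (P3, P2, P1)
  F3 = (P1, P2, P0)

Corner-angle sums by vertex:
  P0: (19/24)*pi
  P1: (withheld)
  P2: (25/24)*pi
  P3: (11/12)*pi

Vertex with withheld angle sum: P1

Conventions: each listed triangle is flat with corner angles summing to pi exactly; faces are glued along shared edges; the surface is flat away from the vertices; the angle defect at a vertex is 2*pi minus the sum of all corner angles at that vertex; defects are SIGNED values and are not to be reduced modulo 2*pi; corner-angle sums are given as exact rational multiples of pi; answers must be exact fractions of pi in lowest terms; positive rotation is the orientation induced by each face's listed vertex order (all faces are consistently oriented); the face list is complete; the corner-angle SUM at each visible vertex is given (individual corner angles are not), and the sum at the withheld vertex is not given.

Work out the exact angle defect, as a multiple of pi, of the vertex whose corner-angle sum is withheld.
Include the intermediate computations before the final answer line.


V = 4, E = 6, F = 4; chi = V - E + F = 2
Gauss-Bonnet: total defect = 2*pi*chi = 4*pi; visible defects sum to (13/4)*pi

Answer: defect(P1) = (3/4)*pi


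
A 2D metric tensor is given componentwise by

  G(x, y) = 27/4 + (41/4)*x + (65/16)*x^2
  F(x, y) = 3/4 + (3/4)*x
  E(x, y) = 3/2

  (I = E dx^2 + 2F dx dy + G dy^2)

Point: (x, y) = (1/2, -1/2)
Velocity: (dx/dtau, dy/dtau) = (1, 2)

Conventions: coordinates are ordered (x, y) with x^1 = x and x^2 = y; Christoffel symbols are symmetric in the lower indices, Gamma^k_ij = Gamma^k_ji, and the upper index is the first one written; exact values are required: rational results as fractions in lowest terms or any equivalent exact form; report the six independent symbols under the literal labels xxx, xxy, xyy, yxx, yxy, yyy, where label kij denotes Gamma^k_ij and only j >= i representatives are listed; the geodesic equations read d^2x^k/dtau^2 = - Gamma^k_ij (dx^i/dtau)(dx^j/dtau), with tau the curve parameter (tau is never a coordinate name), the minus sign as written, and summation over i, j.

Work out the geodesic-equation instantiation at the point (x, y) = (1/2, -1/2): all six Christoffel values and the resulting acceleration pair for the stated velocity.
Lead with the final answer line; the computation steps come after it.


Answer: Gamma_xxx = -12/257, Gamma_xxy = -229/514, Gamma_xyy = -62975/12336, Gamma_yxx = 16/257, Gamma_yxy = 458/771, Gamma_yyy = 229/514; accelerations (d^2x/dtau^2, d^2y/dtau^2) = (68615/3084, -3254/771)

E = 3/2, F = 9/8, G = 825/64 at the point
E_x = 0, E_y = 0, F_x = 3/4, F_y = 0, G_x = 229/16, G_y = 0
EG - F^2 = 2313/128;  g^inv = (128/2313) * [[825/64, -9/8], [-9/8, 3/2]]
first-kind symbols [ij,l] = (1/2)(d_i g_jl + d_j g_il - d_l g_ij): [xx,x] = E_x/2 = 0, [xx,y] = F_x - E_y/2 = 3/4, [xy,x] = E_y/2 = 0, [xy,y] = G_x/2 = 229/32, [yy,x] = F_y - G_x/2 = -229/32, [yy,y] = G_y/2 = 0
Gamma^x_ij = (G*[ij,x] - F*[ij,y])/(EG - F^2), Gamma^y_ij = (E*[ij,y] - F*[ij,x])/(EG - F^2)
Gamma_xxx = -12/257, Gamma_xxy = -229/514, Gamma_xyy = -62975/12336, Gamma_yxx = 16/257, Gamma_yxy = 458/771, Gamma_yyy = 229/514
d^2x/dtau^2 = -(Gamma_xxx*(1)^2 + 2*Gamma_xxy*(1)*(2) + Gamma_xyy*(2)^2) = 68615/3084
d^2y/dtau^2 = -(Gamma_yxx*(1)^2 + 2*Gamma_yxy*(1)*(2) + Gamma_yyy*(2)^2) = -3254/771


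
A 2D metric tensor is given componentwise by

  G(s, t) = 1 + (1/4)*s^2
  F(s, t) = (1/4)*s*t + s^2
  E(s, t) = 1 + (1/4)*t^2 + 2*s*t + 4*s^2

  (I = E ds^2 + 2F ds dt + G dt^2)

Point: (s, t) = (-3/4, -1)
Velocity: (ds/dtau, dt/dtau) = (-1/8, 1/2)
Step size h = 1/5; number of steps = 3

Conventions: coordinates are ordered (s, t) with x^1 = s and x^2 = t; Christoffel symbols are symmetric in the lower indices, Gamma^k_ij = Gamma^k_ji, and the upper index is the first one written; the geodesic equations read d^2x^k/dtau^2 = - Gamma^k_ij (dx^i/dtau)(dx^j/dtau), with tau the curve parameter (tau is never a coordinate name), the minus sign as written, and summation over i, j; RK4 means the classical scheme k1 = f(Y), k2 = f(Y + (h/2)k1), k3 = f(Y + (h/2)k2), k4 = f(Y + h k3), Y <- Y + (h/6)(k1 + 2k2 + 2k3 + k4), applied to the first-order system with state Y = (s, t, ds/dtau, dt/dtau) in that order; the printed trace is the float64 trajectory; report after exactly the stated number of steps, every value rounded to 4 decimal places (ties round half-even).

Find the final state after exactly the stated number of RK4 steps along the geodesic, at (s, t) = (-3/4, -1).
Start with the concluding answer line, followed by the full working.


Answer: s = -0.8272, t = -0.7004, ds/dtau = -0.1322, dt/dtau = 0.4986

f(Y) = (ds/dtau, dt/dtau, -Gamma^s_ij Y'^i Y'^j, -Gamma^t_ij Y'^i Y'^j) with the Gammas evaluated at the stage position; h = 0.200000; intermediate values shown to 6 dp
step 0: s = -0.7500, t = -1.0000, ds/dtau = -0.1250, dt/dtau = 0.5000
step 1:
  k1: at (s, t) = (-0.750000, -1.000000), (ds/dtau, dt/dtau) = (-0.125000, 0.500000); Gamma_sss = -0.778116, Gamma_sst = -0.194529, Gamma_stt = 0.000000, Gamma_tss = -0.145897, Gamma_tst = -0.036474, Gamma_ttt = 0.000000; k1 = (-0.125000, 0.500000, -0.012158, -0.002280)
  k2: at (s, t) = (-0.762500, -0.950000), (ds/dtau, dt/dtau) = (-0.126216, 0.499772); Gamma_sss = -0.777401, Gamma_sst = -0.194350, Gamma_stt = 0.000000, Gamma_tss = -0.148192, Gamma_tst = -0.037048, Gamma_ttt = 0.000000; k2 = (-0.126216, 0.499772, -0.012135, -0.002313)
  k3: at (s, t) = (-0.762622, -0.950023), (ds/dtau, dt/dtau) = (-0.126213, 0.499769); Gamma_sss = -0.777339, Gamma_sst = -0.194335, Gamma_stt = 0.000000, Gamma_tss = -0.148185, Gamma_tst = -0.037046, Gamma_ttt = 0.000000; k3 = (-0.126213, 0.499769, -0.012133, -0.002313)
  k4: at (s, t) = (-0.775243, -0.900046), (ds/dtau, dt/dtau) = (-0.127427, 0.499537); Gamma_sss = -0.776552, Gamma_sst = -0.194138, Gamma_stt = 0.000000, Gamma_tss = -0.150466, Gamma_tst = -0.037616, Gamma_ttt = 0.000000; k4 = (-0.127427, 0.499537, -0.012106, -0.002346)
  Y <- Y + (h/6)(k1 + 2k2 + 2k3 + k4): s = -0.7752, t = -0.9000, ds/dtau = -0.1274, dt/dtau = 0.4995
step 2:
  k1: at (s, t) = (-0.775243, -0.900046), (ds/dtau, dt/dtau) = (-0.127427, 0.499537); Gamma_sss = -0.776552, Gamma_sst = -0.194138, Gamma_stt = 0.000000, Gamma_tss = -0.150466, Gamma_tst = -0.037616, Gamma_ttt = 0.000000; k1 = (-0.127427, 0.499537, -0.012106, -0.002346)
  k2: at (s, t) = (-0.787986, -0.850092), (ds/dtau, dt/dtau) = (-0.128637, 0.499303); Gamma_sss = -0.775693, Gamma_sst = -0.193923, Gamma_stt = 0.000000, Gamma_tss = -0.152731, Gamma_tst = -0.038183, Gamma_ttt = 0.000000; k2 = (-0.128637, 0.499303, -0.012075, -0.002378)
  k3: at (s, t) = (-0.788107, -0.850116), (ds/dtau, dt/dtau) = (-0.128634, 0.499300); Gamma_sss = -0.775632, Gamma_sst = -0.193908, Gamma_stt = 0.000000, Gamma_tss = -0.152723, Gamma_tst = -0.038181, Gamma_ttt = 0.000000; k3 = (-0.128634, 0.499300, -0.012074, -0.002377)
  k4: at (s, t) = (-0.800970, -0.800186), (ds/dtau, dt/dtau) = (-0.129841, 0.499062); Gamma_sss = -0.774702, Gamma_sst = -0.193676, Gamma_stt = 0.000000, Gamma_tss = -0.154971, Gamma_tst = -0.038743, Gamma_ttt = 0.000000; k4 = (-0.129841, 0.499062, -0.012039, -0.002408)
  Y <- Y + (h/6)(k1 + 2k2 + 2k3 + k4): s = -0.8010, t = -0.8002, ds/dtau = -0.1298, dt/dtau = 0.4991
step 3:
  k1: at (s, t) = (-0.800970, -0.800186), (ds/dtau, dt/dtau) = (-0.129841, 0.499062); Gamma_sss = -0.774702, Gamma_sst = -0.193676, Gamma_stt = 0.000000, Gamma_tss = -0.154971, Gamma_tst = -0.038743, Gamma_ttt = 0.000000; k1 = (-0.129841, 0.499062, -0.012039, -0.002408)
  k2: at (s, t) = (-0.813954, -0.750280), (ds/dtau, dt/dtau) = (-0.131045, 0.498821); Gamma_sss = -0.773702, Gamma_sst = -0.193425, Gamma_stt = 0.000000, Gamma_tss = -0.157200, Gamma_tst = -0.039300, Gamma_ttt = 0.000000; k2 = (-0.131045, 0.498821, -0.012001, -0.002438)
  k3: at (s, t) = (-0.814074, -0.750304), (ds/dtau, dt/dtau) = (-0.131042, 0.498818); Gamma_sss = -0.773641, Gamma_sst = -0.193410, Gamma_stt = 0.000000, Gamma_tss = -0.157191, Gamma_tst = -0.039298, Gamma_ttt = 0.000000; k3 = (-0.131042, 0.498818, -0.012000, -0.002438)
  k4: at (s, t) = (-0.827178, -0.700422), (ds/dtau, dt/dtau) = (-0.132241, 0.498574); Gamma_sss = -0.772570, Gamma_sst = -0.193143, Gamma_stt = 0.000000, Gamma_tss = -0.159399, Gamma_tst = -0.039850, Gamma_ttt = 0.000000; k4 = (-0.132241, 0.498574, -0.011958, -0.002467)
  Y <- Y + (h/6)(k1 + 2k2 + 2k3 + k4): s = -0.8272, t = -0.7004, ds/dtau = -0.1322, dt/dtau = 0.4986


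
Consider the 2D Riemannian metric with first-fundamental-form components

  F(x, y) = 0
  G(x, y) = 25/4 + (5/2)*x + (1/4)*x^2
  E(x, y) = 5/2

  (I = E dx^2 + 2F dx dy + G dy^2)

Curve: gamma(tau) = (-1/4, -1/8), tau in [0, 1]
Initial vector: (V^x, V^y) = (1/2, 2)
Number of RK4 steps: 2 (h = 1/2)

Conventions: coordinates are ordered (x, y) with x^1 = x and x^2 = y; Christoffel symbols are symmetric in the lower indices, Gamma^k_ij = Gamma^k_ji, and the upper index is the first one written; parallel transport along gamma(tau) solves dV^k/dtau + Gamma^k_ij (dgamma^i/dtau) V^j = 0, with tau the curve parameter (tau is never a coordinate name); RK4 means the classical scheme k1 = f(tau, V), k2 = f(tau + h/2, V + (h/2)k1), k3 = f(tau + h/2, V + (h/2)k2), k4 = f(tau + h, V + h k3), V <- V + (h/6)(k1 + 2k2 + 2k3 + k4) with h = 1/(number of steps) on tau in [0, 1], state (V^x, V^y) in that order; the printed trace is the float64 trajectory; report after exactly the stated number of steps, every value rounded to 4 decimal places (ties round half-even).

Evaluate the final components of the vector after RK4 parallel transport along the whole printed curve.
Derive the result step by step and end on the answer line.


gamma'(tau) = (0, 0); f(tau, V)^k = -Gamma^k_ij(gamma(tau)) gamma'^i(tau) V^j; h = 1/2; intermediate values shown to 6 dp
curve data and Christoffel symbols at the stage parameters:
  tau = 0.000000: gamma = (-0.250000, -0.125000), gamma' = (0.000000, 0.000000); Gamma_xxx = 0.000000, Gamma_xxy = 0.000000, Gamma_xyy = -0.475000, Gamma_yxx = 0.000000, Gamma_yxy = 0.210526, Gamma_yyy = 0.000000
  tau = 0.250000: gamma = (-0.250000, -0.125000), gamma' = (0.000000, 0.000000); Gamma_xxx = 0.000000, Gamma_xxy = 0.000000, Gamma_xyy = -0.475000, Gamma_yxx = 0.000000, Gamma_yxy = 0.210526, Gamma_yyy = 0.000000
  tau = 0.500000: gamma = (-0.250000, -0.125000), gamma' = (0.000000, 0.000000); Gamma_xxx = 0.000000, Gamma_xxy = 0.000000, Gamma_xyy = -0.475000, Gamma_yxx = 0.000000, Gamma_yxy = 0.210526, Gamma_yyy = 0.000000
  tau = 0.750000: gamma = (-0.250000, -0.125000), gamma' = (0.000000, 0.000000); Gamma_xxx = 0.000000, Gamma_xxy = 0.000000, Gamma_xyy = -0.475000, Gamma_yxx = 0.000000, Gamma_yxy = 0.210526, Gamma_yyy = 0.000000
  tau = 1.000000: gamma = (-0.250000, -0.125000), gamma' = (0.000000, 0.000000); Gamma_xxx = 0.000000, Gamma_xxy = 0.000000, Gamma_xyy = -0.475000, Gamma_yxx = 0.000000, Gamma_yxy = 0.210526, Gamma_yyy = 0.000000
step 0: V^x = 0.5000, V^y = 2.0000
step 1: k1 = (0.000000, 0.000000), k2 = (0.000000, 0.000000), k3 = (0.000000, 0.000000), k4 = (0.000000, 0.000000); V <- V + (h/6)(k1 + 2k2 + 2k3 + k4): V^x = 0.5000, V^y = 2.0000
step 2: k1 = (0.000000, 0.000000), k2 = (0.000000, 0.000000), k3 = (0.000000, 0.000000), k4 = (0.000000, 0.000000); V <- V + (h/6)(k1 + 2k2 + 2k3 + k4): V^x = 0.5000, V^y = 2.0000

Answer: V^x = 0.5000, V^y = 2.0000


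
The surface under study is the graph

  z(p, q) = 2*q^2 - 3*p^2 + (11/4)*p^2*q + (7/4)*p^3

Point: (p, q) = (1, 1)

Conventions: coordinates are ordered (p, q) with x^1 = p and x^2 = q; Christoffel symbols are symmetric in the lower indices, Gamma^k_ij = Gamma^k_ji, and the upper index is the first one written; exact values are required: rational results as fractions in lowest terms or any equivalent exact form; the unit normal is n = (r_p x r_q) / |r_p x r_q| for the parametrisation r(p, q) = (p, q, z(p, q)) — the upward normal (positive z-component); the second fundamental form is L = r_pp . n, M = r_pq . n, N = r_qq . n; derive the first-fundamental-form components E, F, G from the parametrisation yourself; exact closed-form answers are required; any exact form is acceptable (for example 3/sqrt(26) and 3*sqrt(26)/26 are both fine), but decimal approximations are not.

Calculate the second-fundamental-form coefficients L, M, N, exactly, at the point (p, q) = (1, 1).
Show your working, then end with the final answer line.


z_p = 19/4, z_q = 27/4, z_pp = 10, z_pq = 11/2, z_qq = 4
E = 377/16, F = 513/16, G = 745/16; answer radicand W^2 = 553/8
unnormalised second-form numerators: l = 10, m = 11/2, n = 4; L = l/sqrt(553/8), and similarly M = m/sqrt(W^2), N = n/sqrt(W^2)

Answer: L = 20*sqrt(1106)/553, M = 11*sqrt(1106)/553, N = 8*sqrt(1106)/553


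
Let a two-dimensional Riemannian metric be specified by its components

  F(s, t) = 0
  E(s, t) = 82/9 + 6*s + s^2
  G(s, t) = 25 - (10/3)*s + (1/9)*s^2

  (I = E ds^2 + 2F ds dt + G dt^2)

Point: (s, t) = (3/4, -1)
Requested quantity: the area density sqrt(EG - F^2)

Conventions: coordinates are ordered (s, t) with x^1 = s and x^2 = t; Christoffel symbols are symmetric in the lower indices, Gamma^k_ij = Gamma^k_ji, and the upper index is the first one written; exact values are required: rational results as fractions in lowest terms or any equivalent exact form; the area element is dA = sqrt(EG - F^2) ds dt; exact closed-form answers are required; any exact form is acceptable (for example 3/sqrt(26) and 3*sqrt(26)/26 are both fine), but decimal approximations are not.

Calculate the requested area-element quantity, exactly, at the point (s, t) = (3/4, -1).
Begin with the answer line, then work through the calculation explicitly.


Answer: sqrt(EG - F^2) = 19*sqrt(2041)/48

E = 2041/144, F = 0, G = 361/16; EG - F^2 = 736801/2304


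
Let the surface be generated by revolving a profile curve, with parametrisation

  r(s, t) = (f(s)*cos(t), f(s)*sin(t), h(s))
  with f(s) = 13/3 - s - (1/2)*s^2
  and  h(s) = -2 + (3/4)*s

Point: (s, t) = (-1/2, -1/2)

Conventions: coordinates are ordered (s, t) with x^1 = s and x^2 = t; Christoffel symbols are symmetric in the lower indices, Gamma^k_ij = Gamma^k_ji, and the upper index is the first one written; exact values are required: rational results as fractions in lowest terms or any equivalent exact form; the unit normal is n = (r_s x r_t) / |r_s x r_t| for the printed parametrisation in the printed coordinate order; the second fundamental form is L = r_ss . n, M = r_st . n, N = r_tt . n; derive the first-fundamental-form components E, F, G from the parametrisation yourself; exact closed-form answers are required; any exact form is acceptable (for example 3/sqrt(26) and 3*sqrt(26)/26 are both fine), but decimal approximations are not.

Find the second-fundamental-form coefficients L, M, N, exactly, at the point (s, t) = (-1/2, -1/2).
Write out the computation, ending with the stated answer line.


f = 113/24, f' = -1/2, f'' = -1, h' = 3/4, h'' = 0
E = 13/16, F = 0, G = 12769/576; answer radicand W^2 = 13/16
unnormalised second-form numerators: l = 3/4, m = 0, n = 113/32; L = l/sqrt(13/16), and similarly M = m/sqrt(W^2), N = n/sqrt(W^2)

Answer: L = 3*sqrt(13)/13, M = 0, N = 113*sqrt(13)/104


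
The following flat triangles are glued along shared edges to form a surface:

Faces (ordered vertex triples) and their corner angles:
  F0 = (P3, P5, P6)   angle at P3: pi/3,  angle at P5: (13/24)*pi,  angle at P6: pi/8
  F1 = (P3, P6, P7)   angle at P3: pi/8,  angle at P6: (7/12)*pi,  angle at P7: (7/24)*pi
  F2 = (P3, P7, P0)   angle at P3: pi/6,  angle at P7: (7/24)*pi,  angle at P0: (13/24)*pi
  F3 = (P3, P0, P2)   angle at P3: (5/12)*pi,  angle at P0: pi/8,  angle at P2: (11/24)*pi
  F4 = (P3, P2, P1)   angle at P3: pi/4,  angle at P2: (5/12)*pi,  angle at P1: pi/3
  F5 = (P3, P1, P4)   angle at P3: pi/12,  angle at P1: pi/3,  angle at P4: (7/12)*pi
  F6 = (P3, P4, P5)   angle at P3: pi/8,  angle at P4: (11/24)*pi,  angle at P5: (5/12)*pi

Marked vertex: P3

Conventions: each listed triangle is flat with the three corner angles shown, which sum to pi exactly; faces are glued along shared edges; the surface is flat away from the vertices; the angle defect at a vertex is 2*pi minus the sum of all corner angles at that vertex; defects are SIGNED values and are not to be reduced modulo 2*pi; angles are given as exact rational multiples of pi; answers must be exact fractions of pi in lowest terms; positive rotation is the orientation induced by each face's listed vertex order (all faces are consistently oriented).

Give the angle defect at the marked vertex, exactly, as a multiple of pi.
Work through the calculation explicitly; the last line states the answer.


Sum of corner angles at P3: (3/2)*pi
defect = 2*pi - (3/2)*pi

Answer: defect(P3) = pi/2


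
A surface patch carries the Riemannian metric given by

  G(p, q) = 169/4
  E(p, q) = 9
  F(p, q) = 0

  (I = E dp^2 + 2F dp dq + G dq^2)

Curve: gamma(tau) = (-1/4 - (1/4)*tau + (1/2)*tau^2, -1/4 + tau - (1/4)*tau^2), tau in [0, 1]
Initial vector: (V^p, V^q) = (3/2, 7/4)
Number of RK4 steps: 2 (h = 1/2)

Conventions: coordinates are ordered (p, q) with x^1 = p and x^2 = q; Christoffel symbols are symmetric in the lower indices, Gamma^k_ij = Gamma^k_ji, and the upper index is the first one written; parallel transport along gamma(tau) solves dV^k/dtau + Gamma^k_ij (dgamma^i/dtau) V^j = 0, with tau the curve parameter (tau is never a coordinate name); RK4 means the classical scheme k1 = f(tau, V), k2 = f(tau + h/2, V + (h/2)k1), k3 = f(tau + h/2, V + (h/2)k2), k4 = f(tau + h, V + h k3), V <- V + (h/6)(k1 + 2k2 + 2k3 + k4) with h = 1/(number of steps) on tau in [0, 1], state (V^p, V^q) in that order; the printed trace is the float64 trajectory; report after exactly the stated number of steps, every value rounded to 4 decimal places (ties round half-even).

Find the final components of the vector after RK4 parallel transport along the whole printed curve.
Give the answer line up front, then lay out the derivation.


Answer: V^p = 1.5000, V^q = 1.7500

gamma'(tau) = (-1/4 + tau, 1 - (1/2)*tau); f(tau, V)^k = -Gamma^k_ij(gamma(tau)) gamma'^i(tau) V^j; h = 1/2; intermediate values shown to 6 dp
curve data and Christoffel symbols at the stage parameters:
  tau = 0.000000: gamma = (-0.250000, -0.250000), gamma' = (-0.250000, 1.000000); Gamma_ppp = 0.000000, Gamma_ppq = 0.000000, Gamma_pqq = 0.000000, Gamma_qpp = 0.000000, Gamma_qpq = 0.000000, Gamma_qqq = 0.000000
  tau = 0.250000: gamma = (-0.281250, -0.015625), gamma' = (0.000000, 0.875000); Gamma_ppp = 0.000000, Gamma_ppq = 0.000000, Gamma_pqq = 0.000000, Gamma_qpp = 0.000000, Gamma_qpq = 0.000000, Gamma_qqq = 0.000000
  tau = 0.500000: gamma = (-0.250000, 0.187500), gamma' = (0.250000, 0.750000); Gamma_ppp = 0.000000, Gamma_ppq = 0.000000, Gamma_pqq = 0.000000, Gamma_qpp = 0.000000, Gamma_qpq = 0.000000, Gamma_qqq = 0.000000
  tau = 0.750000: gamma = (-0.156250, 0.359375), gamma' = (0.500000, 0.625000); Gamma_ppp = 0.000000, Gamma_ppq = 0.000000, Gamma_pqq = 0.000000, Gamma_qpp = 0.000000, Gamma_qpq = 0.000000, Gamma_qqq = 0.000000
  tau = 1.000000: gamma = (0.000000, 0.500000), gamma' = (0.750000, 0.500000); Gamma_ppp = 0.000000, Gamma_ppq = 0.000000, Gamma_pqq = 0.000000, Gamma_qpp = 0.000000, Gamma_qpq = 0.000000, Gamma_qqq = 0.000000
step 0: V^p = 1.5000, V^q = 1.7500
step 1: k1 = (0.000000, 0.000000), k2 = (0.000000, 0.000000), k3 = (0.000000, 0.000000), k4 = (0.000000, 0.000000); V <- V + (h/6)(k1 + 2k2 + 2k3 + k4): V^p = 1.5000, V^q = 1.7500
step 2: k1 = (0.000000, 0.000000), k2 = (0.000000, 0.000000), k3 = (0.000000, 0.000000), k4 = (0.000000, 0.000000); V <- V + (h/6)(k1 + 2k2 + 2k3 + k4): V^p = 1.5000, V^q = 1.7500


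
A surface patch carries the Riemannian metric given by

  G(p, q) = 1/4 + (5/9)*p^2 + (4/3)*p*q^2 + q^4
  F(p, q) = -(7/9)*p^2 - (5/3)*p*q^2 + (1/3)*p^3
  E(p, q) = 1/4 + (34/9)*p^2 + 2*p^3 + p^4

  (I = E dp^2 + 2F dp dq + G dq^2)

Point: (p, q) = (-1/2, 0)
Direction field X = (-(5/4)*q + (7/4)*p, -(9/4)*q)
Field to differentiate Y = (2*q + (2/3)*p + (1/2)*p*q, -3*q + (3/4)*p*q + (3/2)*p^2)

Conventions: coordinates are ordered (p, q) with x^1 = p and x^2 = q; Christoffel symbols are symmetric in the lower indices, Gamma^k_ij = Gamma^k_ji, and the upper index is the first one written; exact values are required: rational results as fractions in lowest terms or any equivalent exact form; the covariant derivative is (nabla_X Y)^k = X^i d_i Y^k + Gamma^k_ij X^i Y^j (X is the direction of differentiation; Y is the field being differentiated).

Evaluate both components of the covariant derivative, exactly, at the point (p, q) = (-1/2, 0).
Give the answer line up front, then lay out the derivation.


Answer: (nabla_X Y)^p = -64981/83568, (nabla_X Y)^q = 367661/167136

E = 145/144, F = -17/72, G = 7/18 at the point
E_p = -25/9, E_q = 0, F_p = 37/36, F_q = 0, G_p = -5/9, G_q = 0
EG - F^2 = 1741/5184;  g^inv = (5184/1741) * [[7/18, 17/72], [17/72, 145/144]]
first-kind symbols [ij,l] = (1/2)(d_i g_jl + d_j g_il - d_l g_ij): [pp,p] = E_p/2 = -25/18, [pp,q] = F_p - E_q/2 = 37/36, [pq,p] = E_q/2 = 0, [pq,q] = G_p/2 = -5/18, [qq,p] = F_q - G_p/2 = 5/18, [qq,q] = G_q/2 = 0
Gamma^p_ij = (G*[ij,p] - F*[ij,q])/(EG - F^2), Gamma^q_ij = (E*[ij,q] - F*[ij,p])/(EG - F^2)
Gamma_ppp = -1542/1741, Gamma_ppq = -340/1741, Gamma_pqq = 560/1741, Gamma_qpp = 3665/1741, Gamma_qpq = -1450/1741, Gamma_qqq = 340/1741
X = (-7/8, 0), Y = (-1/3, 3/8) at the point


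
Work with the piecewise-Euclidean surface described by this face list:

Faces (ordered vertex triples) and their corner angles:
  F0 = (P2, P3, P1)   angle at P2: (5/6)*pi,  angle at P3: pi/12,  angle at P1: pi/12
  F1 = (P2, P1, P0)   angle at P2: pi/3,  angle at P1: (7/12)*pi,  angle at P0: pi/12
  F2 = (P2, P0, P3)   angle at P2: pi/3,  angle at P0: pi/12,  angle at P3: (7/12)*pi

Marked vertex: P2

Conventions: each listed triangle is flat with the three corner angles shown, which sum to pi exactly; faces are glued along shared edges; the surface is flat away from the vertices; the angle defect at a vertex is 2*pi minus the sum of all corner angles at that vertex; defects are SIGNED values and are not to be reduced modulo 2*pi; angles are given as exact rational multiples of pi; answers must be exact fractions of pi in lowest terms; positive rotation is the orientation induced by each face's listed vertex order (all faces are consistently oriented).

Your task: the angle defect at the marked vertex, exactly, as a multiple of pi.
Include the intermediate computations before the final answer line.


Sum of corner angles at P2: (3/2)*pi
defect = 2*pi - (3/2)*pi

Answer: defect(P2) = pi/2


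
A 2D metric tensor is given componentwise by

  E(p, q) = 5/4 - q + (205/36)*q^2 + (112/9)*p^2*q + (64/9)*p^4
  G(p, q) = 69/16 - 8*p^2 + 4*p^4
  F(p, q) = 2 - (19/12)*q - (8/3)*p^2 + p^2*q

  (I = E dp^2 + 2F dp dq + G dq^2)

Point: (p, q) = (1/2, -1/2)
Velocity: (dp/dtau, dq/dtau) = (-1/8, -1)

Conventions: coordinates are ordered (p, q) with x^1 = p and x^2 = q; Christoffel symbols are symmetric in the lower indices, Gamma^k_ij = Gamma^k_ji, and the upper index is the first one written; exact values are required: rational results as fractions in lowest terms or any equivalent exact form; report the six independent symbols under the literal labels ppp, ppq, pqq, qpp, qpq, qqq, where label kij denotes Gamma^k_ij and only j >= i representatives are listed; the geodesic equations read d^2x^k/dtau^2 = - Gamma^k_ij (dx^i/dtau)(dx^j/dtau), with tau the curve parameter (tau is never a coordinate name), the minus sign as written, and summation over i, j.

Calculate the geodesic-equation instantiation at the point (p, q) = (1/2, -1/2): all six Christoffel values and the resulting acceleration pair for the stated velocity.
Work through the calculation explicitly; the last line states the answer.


E = 33/16, F = 2, G = 41/16 at the point
E_p = -8/3, E_q = -43/12, F_p = -19/6, F_q = -4/3, G_p = -6, G_q = 0
EG - F^2 = 329/256;  g^inv = (256/329) * [[41/16, -2], [-2, 33/16]]
first-kind symbols [ij,l] = (1/2)(d_i g_jl + d_j g_il - d_l g_ij): [pp,p] = E_p/2 = -4/3, [pp,q] = F_p - E_q/2 = -11/8, [pq,p] = E_q/2 = -43/24, [pq,q] = G_p/2 = -3, [qq,p] = F_q - G_p/2 = 5/3, [qq,q] = G_q/2 = 0
Gamma^p_ij = (G*[ij,p] - F*[ij,q])/(EG - F^2), Gamma^q_ij = (E*[ij,q] - F*[ij,p])/(EG - F^2)
Gamma_ppp = -512/987, Gamma_ppq = 1082/987, Gamma_pqq = 3280/987, Gamma_qpp = -130/987, Gamma_qpq = -2000/987, Gamma_qqq = -2560/987
d^2p/dtau^2 = -(Gamma_ppp*(-1/8)^2 + 2*Gamma_ppq*(-1/8)*(-1) + Gamma_pqq*(-1)^2) = -7085/1974
d^2q/dtau^2 = -(Gamma_qpp*(-1/8)^2 + 2*Gamma_qpq*(-1/8)*(-1) + Gamma_qqq*(-1)^2) = 97985/31584

Answer: Gamma_ppp = -512/987, Gamma_ppq = 1082/987, Gamma_pqq = 3280/987, Gamma_qpp = -130/987, Gamma_qpq = -2000/987, Gamma_qqq = -2560/987; accelerations (d^2p/dtau^2, d^2q/dtau^2) = (-7085/1974, 97985/31584)


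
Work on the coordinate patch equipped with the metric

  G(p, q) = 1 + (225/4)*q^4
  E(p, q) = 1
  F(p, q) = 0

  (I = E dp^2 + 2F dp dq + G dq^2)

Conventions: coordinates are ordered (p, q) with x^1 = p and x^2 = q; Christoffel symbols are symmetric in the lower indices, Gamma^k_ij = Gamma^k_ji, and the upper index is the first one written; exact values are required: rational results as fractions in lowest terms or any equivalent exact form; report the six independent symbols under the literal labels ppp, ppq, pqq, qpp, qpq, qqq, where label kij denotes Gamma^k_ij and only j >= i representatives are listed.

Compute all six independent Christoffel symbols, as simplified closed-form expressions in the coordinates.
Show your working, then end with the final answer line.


E = 1; F = 0; G = 1 + (225/4)*q^4
Gamma^k_ij = (1/2) g^{kl} (d_i g_jl + d_j g_il - d_l g_ij), with g^inv = (1/(EG-F^2)) [[G, -F], [-F, E]]
first partials: E_p = 0, E_q = 0, F_p = 0, F_q = 0, G_p = 0, G_q = 225*q^3
D = EG - F^2 = 1 + (225/4)*q^4
expanded: Gamma^p_pp = (G E_p - 2F F_p + F E_q)/(2D), Gamma^p_pq = (G E_q - F G_p)/(2D), Gamma^p_qq = (2G F_q - G G_p - F G_q)/(2D), Gamma^q_pp = (2E F_p - E E_q - F E_p)/(2D), Gamma^q_pq = (E G_p - F E_q)/(2D), Gamma^q_qq = (E G_q - 2F F_q + F G_p)/(2D); substitute and cancel common factors

Answer: Gamma_ppp = 0, Gamma_ppq = 0, Gamma_pqq = 0, Gamma_qpp = 0, Gamma_qpq = 0, Gamma_qqq = 450*q^3/(225*q^4 + 4)


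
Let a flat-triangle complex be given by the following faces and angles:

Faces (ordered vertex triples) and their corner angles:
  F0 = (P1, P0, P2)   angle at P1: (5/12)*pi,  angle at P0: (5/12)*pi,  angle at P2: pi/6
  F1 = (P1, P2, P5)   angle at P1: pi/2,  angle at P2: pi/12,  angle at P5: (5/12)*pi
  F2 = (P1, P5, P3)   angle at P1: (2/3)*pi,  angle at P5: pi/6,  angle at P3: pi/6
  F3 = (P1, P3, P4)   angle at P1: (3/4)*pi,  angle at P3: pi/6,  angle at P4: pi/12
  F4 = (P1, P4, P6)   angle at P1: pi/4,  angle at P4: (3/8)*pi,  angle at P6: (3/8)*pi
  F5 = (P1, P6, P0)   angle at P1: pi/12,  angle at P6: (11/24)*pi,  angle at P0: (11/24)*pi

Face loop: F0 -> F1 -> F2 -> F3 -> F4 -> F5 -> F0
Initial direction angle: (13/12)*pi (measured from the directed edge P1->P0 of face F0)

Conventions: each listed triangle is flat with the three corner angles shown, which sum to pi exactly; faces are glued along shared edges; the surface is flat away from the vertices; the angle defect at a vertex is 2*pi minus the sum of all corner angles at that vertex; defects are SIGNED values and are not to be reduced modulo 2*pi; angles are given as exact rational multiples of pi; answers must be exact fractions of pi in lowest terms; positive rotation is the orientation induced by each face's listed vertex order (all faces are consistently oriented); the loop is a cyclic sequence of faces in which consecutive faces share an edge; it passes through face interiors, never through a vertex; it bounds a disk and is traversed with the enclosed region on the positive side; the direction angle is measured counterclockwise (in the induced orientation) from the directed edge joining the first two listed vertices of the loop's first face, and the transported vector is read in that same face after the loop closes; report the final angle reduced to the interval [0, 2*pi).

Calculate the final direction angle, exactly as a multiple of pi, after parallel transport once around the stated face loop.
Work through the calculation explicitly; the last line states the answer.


enclosed vertex P1: corner angles sum to (8/3)*pi, defect = 2*pi - (8/3)*pi = (-2/3)*pi
final direction = starting direction + enclosed defect total, reduced mod 2*pi (induced orientation)
final angle = (13/12)*pi - (2/3)*pi = (5/12)*pi (mod 2*pi)

Answer: final direction angle = (5/12)*pi
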